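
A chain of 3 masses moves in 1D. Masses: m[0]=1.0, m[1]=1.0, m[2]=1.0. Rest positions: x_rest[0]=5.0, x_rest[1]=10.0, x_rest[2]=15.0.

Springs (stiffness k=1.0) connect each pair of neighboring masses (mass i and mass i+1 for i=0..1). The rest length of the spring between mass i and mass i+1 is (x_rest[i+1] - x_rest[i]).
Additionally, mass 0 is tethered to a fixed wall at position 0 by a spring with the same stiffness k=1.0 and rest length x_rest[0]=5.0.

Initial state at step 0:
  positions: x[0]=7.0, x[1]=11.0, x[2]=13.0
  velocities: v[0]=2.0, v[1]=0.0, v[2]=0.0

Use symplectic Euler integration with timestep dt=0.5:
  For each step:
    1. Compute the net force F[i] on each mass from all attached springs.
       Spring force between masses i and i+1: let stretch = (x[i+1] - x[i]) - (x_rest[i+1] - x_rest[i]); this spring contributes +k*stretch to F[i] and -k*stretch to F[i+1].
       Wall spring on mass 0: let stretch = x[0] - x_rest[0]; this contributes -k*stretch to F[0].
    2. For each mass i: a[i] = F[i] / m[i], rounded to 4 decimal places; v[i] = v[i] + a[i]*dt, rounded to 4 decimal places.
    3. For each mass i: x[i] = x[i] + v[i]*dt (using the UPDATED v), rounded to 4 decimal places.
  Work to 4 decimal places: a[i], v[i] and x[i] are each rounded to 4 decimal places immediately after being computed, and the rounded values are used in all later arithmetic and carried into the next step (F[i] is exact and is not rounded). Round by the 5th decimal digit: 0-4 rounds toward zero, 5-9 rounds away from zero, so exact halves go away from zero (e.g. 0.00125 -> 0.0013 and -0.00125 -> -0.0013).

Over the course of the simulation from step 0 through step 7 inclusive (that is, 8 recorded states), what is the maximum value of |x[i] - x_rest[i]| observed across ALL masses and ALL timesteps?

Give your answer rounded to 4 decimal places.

Answer: 2.4192

Derivation:
Step 0: x=[7.0000 11.0000 13.0000] v=[2.0000 0.0000 0.0000]
Step 1: x=[7.2500 10.5000 13.7500] v=[0.5000 -1.0000 1.5000]
Step 2: x=[6.5000 10.0000 14.9375] v=[-1.5000 -1.0000 2.3750]
Step 3: x=[5.0000 9.8594 16.1407] v=[-3.0000 -0.2813 2.4063]
Step 4: x=[3.4649 10.0743 17.0236] v=[-3.0703 0.4297 1.7657]
Step 5: x=[2.7159 10.3742 17.4192] v=[-1.4981 0.5997 0.7911]
Step 6: x=[3.2025 10.5208 17.3035] v=[0.9731 0.2931 -0.2314]
Step 7: x=[4.7180 10.5335 16.7421] v=[3.0310 0.0253 -1.1228]
Max displacement = 2.4192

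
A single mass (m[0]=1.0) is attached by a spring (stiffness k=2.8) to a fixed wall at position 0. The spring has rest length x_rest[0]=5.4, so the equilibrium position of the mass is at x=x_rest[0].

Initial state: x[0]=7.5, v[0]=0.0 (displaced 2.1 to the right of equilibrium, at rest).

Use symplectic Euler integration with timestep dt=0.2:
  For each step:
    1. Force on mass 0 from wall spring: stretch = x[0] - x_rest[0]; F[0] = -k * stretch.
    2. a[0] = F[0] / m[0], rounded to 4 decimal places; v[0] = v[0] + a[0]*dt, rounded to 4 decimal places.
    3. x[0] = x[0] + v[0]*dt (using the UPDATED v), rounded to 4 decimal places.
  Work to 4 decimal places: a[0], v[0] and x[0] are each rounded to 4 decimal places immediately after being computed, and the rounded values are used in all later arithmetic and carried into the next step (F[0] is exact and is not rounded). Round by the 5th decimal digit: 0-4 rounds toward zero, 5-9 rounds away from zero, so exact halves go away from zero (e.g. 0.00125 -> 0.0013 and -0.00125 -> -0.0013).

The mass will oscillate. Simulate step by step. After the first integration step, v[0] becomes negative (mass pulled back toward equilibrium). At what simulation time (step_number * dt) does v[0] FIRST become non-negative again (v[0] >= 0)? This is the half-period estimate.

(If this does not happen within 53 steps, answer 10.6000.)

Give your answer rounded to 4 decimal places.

Step 0: x=[7.5000] v=[0.0000]
Step 1: x=[7.2648] v=[-1.1760]
Step 2: x=[6.8207] v=[-2.2203]
Step 3: x=[6.2175] v=[-3.0159]
Step 4: x=[5.5228] v=[-3.4737]
Step 5: x=[4.8143] v=[-3.5425]
Step 6: x=[4.1714] v=[-3.2145]
Step 7: x=[3.6661] v=[-2.5265]
Step 8: x=[3.3550] v=[-1.5555]
Step 9: x=[3.2729] v=[-0.4103]
Step 10: x=[3.4291] v=[0.7809]
First v>=0 after going negative at step 10, time=2.0000

Answer: 2.0000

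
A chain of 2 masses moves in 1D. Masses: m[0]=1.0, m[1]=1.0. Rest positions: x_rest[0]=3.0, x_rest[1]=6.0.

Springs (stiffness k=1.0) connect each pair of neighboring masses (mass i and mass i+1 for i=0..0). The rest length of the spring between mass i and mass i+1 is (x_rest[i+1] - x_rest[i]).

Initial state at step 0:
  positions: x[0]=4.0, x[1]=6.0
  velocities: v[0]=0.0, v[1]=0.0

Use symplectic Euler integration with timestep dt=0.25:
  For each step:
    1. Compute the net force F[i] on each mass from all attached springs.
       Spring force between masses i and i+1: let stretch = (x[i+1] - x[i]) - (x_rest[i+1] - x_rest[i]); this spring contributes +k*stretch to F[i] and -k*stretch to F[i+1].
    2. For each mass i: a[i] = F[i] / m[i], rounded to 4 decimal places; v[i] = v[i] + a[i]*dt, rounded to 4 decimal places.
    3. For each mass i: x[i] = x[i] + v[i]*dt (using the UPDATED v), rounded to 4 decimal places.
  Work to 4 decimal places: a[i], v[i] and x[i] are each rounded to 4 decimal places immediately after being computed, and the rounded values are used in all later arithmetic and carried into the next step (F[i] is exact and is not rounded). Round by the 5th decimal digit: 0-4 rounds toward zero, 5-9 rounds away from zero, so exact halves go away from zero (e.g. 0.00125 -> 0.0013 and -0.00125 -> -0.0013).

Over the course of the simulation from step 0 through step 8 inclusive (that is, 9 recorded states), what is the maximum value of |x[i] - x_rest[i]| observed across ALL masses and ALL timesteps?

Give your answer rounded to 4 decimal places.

Answer: 1.0044

Derivation:
Step 0: x=[4.0000 6.0000] v=[0.0000 0.0000]
Step 1: x=[3.9375 6.0625] v=[-0.2500 0.2500]
Step 2: x=[3.8203 6.1797] v=[-0.4688 0.4688]
Step 3: x=[3.6631 6.3370] v=[-0.6290 0.6290]
Step 4: x=[3.4855 6.5146] v=[-0.7105 0.7105]
Step 5: x=[3.3097 6.6904] v=[-0.7032 0.7032]
Step 6: x=[3.1577 6.8424] v=[-0.6080 0.6080]
Step 7: x=[3.0485 6.9516] v=[-0.4368 0.4368]
Step 8: x=[2.9958 7.0044] v=[-0.2110 0.2110]
Max displacement = 1.0044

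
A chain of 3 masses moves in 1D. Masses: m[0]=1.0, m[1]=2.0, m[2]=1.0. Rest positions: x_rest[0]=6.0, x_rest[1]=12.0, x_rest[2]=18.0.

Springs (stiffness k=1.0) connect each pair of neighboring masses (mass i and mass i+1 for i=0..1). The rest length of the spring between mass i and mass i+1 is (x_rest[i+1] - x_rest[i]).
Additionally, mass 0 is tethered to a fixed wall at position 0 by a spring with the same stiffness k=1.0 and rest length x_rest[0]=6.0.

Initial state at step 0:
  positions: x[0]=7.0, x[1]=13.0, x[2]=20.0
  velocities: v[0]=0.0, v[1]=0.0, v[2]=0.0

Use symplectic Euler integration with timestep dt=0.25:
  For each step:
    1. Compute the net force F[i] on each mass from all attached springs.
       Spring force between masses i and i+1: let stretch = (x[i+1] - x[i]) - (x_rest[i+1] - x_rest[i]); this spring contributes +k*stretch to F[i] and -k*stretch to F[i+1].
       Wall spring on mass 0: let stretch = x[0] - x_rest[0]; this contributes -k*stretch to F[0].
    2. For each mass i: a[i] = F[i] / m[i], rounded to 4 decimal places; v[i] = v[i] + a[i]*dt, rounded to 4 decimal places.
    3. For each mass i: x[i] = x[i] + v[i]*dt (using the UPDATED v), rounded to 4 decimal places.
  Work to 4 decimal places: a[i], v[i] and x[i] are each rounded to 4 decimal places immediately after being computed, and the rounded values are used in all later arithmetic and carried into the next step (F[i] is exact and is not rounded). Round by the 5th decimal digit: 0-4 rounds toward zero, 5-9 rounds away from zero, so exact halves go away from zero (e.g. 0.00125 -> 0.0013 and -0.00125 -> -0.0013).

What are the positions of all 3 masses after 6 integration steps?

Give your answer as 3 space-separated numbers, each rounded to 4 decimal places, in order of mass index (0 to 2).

Answer: 6.2488 13.3125 19.0405

Derivation:
Step 0: x=[7.0000 13.0000 20.0000] v=[0.0000 0.0000 0.0000]
Step 1: x=[6.9375 13.0313 19.9375] v=[-0.2500 0.1250 -0.2500]
Step 2: x=[6.8223 13.0880 19.8184] v=[-0.4609 0.2266 -0.4766]
Step 3: x=[6.6723 13.1592 19.6536] v=[-0.6001 0.2847 -0.6592]
Step 4: x=[6.5107 13.2306 19.4579] v=[-0.6465 0.2857 -0.7828]
Step 5: x=[6.3622 13.2866 19.2480] v=[-0.5942 0.2241 -0.8396]
Step 6: x=[6.2488 13.3125 19.0405] v=[-0.4537 0.1037 -0.8300]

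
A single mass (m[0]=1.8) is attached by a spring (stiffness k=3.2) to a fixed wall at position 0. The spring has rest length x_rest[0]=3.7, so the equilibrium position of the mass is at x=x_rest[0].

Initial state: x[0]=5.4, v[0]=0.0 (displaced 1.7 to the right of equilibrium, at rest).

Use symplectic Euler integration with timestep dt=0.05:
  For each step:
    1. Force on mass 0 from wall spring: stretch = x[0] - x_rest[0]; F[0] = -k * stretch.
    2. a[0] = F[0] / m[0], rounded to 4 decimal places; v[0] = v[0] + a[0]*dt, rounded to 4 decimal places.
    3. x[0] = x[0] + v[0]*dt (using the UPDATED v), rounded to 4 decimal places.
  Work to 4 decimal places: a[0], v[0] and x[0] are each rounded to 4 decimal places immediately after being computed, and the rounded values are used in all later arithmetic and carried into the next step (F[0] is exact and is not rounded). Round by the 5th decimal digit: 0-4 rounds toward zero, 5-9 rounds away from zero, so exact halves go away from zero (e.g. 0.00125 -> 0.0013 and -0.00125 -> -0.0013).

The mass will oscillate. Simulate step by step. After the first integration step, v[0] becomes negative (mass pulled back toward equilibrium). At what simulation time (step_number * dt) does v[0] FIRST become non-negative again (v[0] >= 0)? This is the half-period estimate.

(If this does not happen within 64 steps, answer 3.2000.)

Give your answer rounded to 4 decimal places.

Answer: 2.4000

Derivation:
Step 0: x=[5.4000] v=[0.0000]
Step 1: x=[5.3924] v=[-0.1511]
Step 2: x=[5.3773] v=[-0.3015]
Step 3: x=[5.3548] v=[-0.4506]
Step 4: x=[5.3249] v=[-0.5977]
Step 5: x=[5.2878] v=[-0.7421]
Step 6: x=[5.2436] v=[-0.8832]
Step 7: x=[5.1926] v=[-1.0204]
Step 8: x=[5.1349] v=[-1.1531]
Step 9: x=[5.0709] v=[-1.2806]
Step 10: x=[5.0008] v=[-1.4025]
Step 11: x=[4.9249] v=[-1.5181]
Step 12: x=[4.8436] v=[-1.6270]
Step 13: x=[4.7572] v=[-1.7287]
Step 14: x=[4.6661] v=[-1.8227]
Step 15: x=[4.5707] v=[-1.9086]
Step 16: x=[4.4714] v=[-1.9860]
Step 17: x=[4.3687] v=[-2.0546]
Step 18: x=[4.2630] v=[-2.1140]
Step 19: x=[4.1548] v=[-2.1640]
Step 20: x=[4.0446] v=[-2.2044]
Step 21: x=[3.9329] v=[-2.2350]
Step 22: x=[3.8201] v=[-2.2557]
Step 23: x=[3.7068] v=[-2.2664]
Step 24: x=[3.5935] v=[-2.2670]
Step 25: x=[3.4806] v=[-2.2575]
Step 26: x=[3.3687] v=[-2.2380]
Step 27: x=[3.2583] v=[-2.2086]
Step 28: x=[3.1498] v=[-2.1693]
Step 29: x=[3.0438] v=[-2.1204]
Step 30: x=[2.9407] v=[-2.0621]
Step 31: x=[2.8410] v=[-1.9946]
Step 32: x=[2.7451] v=[-1.9182]
Step 33: x=[2.6534] v=[-1.8333]
Step 34: x=[2.5664] v=[-1.7403]
Step 35: x=[2.4844] v=[-1.6395]
Step 36: x=[2.4078] v=[-1.5314]
Step 37: x=[2.3370] v=[-1.4165]
Step 38: x=[2.2722] v=[-1.2953]
Step 39: x=[2.2138] v=[-1.1684]
Step 40: x=[2.1620] v=[-1.0363]
Step 41: x=[2.1170] v=[-0.8996]
Step 42: x=[2.0791] v=[-0.7589]
Step 43: x=[2.0484] v=[-0.6148]
Step 44: x=[2.0250] v=[-0.4680]
Step 45: x=[2.0090] v=[-0.3191]
Step 46: x=[2.0006] v=[-0.1688]
Step 47: x=[1.9997] v=[-0.0177]
Step 48: x=[2.0064] v=[0.1334]
First v>=0 after going negative at step 48, time=2.4000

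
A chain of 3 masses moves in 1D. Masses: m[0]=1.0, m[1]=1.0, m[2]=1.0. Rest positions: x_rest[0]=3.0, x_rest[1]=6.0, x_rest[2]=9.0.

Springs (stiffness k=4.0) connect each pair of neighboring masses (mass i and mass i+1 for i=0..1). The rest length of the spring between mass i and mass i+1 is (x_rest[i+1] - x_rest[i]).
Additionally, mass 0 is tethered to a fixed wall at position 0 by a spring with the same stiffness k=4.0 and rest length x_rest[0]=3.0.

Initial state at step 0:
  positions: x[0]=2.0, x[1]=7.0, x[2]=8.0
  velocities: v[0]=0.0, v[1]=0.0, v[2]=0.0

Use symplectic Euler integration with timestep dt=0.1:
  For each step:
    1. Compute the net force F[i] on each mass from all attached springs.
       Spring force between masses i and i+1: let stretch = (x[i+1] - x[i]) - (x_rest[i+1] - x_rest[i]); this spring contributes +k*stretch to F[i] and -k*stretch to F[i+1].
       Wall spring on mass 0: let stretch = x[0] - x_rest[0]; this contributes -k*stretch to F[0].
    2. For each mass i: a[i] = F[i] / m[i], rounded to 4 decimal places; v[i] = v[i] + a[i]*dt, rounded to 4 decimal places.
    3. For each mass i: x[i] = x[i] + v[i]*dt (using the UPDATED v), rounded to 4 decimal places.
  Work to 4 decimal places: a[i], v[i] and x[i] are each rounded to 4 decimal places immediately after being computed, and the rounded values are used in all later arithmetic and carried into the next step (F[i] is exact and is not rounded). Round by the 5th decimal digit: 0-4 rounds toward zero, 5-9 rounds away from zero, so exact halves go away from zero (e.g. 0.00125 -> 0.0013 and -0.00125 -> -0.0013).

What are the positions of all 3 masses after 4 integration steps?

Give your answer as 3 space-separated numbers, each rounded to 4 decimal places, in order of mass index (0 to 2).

Answer: 2.9745 5.6935 8.6643

Derivation:
Step 0: x=[2.0000 7.0000 8.0000] v=[0.0000 0.0000 0.0000]
Step 1: x=[2.1200 6.8400 8.0800] v=[1.2000 -1.6000 0.8000]
Step 2: x=[2.3440 6.5408 8.2304] v=[2.2400 -2.9920 1.5040]
Step 3: x=[2.6421 6.1413 8.4332] v=[2.9811 -3.9949 2.0282]
Step 4: x=[2.9745 5.6935 8.6643] v=[3.3239 -4.4778 2.3114]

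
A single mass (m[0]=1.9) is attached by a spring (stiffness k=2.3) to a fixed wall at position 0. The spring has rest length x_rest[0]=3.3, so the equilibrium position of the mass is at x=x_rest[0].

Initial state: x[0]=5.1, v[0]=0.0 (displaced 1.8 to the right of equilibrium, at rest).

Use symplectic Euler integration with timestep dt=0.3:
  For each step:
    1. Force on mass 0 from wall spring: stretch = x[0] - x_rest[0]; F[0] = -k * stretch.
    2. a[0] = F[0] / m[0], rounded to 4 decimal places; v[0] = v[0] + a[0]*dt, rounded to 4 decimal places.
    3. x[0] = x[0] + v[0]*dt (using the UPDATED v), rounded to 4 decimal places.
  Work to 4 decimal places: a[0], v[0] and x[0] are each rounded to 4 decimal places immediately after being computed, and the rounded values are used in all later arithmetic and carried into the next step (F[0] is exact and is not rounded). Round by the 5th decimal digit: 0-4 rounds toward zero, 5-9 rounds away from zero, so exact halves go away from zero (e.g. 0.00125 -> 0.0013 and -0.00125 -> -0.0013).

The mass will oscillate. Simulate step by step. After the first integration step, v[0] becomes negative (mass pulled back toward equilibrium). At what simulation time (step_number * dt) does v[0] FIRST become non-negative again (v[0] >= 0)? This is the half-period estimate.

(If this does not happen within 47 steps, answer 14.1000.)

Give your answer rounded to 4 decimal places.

Answer: 3.0000

Derivation:
Step 0: x=[5.1000] v=[0.0000]
Step 1: x=[4.9039] v=[-0.6537]
Step 2: x=[4.5330] v=[-1.2362]
Step 3: x=[4.0278] v=[-1.6840]
Step 4: x=[3.4433] v=[-1.9483]
Step 5: x=[2.8432] v=[-2.0004]
Step 6: x=[2.2929] v=[-1.8345]
Step 7: x=[1.8523] v=[-1.4688]
Step 8: x=[1.5694] v=[-0.9431]
Step 9: x=[1.4750] v=[-0.3146]
Step 10: x=[1.5795] v=[0.3482]
First v>=0 after going negative at step 10, time=3.0000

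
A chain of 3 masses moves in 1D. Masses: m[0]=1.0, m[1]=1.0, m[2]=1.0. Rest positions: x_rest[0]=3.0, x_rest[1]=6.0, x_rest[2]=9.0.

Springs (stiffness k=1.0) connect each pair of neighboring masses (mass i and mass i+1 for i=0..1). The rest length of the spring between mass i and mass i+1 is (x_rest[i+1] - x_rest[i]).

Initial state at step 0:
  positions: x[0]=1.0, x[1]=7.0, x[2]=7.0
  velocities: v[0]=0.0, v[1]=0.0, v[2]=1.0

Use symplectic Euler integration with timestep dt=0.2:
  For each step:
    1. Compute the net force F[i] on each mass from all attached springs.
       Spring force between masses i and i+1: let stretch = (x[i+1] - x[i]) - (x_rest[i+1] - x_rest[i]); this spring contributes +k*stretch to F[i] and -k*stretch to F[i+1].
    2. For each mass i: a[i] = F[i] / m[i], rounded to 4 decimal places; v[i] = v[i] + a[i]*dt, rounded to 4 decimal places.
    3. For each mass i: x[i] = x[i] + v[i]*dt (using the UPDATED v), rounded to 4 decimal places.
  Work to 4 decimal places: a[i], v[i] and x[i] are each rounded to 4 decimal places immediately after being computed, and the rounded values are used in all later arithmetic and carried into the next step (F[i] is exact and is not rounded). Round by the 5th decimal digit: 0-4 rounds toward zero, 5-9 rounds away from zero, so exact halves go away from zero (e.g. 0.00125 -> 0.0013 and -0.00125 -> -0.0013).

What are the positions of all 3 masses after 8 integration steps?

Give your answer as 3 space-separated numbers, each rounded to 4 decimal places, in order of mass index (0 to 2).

Step 0: x=[1.0000 7.0000 7.0000] v=[0.0000 0.0000 1.0000]
Step 1: x=[1.1200 6.7600 7.3200] v=[0.6000 -1.2000 1.6000]
Step 2: x=[1.3456 6.3168 7.7376] v=[1.1280 -2.2160 2.0880]
Step 3: x=[1.6500 5.7316 8.2184] v=[1.5222 -2.9261 2.4038]
Step 4: x=[1.9977 5.0826 8.7197] v=[1.7385 -3.2451 2.5064]
Step 5: x=[2.3488 4.4557 9.1955] v=[1.7555 -3.1347 2.3790]
Step 6: x=[2.6642 3.9341 9.6017] v=[1.5769 -2.6081 2.0310]
Step 7: x=[2.9104 3.5884 9.9012] v=[1.2309 -1.7286 1.4975]
Step 8: x=[3.0637 3.4681 10.0682] v=[0.7665 -0.6016 0.8349]

Answer: 3.0637 3.4681 10.0682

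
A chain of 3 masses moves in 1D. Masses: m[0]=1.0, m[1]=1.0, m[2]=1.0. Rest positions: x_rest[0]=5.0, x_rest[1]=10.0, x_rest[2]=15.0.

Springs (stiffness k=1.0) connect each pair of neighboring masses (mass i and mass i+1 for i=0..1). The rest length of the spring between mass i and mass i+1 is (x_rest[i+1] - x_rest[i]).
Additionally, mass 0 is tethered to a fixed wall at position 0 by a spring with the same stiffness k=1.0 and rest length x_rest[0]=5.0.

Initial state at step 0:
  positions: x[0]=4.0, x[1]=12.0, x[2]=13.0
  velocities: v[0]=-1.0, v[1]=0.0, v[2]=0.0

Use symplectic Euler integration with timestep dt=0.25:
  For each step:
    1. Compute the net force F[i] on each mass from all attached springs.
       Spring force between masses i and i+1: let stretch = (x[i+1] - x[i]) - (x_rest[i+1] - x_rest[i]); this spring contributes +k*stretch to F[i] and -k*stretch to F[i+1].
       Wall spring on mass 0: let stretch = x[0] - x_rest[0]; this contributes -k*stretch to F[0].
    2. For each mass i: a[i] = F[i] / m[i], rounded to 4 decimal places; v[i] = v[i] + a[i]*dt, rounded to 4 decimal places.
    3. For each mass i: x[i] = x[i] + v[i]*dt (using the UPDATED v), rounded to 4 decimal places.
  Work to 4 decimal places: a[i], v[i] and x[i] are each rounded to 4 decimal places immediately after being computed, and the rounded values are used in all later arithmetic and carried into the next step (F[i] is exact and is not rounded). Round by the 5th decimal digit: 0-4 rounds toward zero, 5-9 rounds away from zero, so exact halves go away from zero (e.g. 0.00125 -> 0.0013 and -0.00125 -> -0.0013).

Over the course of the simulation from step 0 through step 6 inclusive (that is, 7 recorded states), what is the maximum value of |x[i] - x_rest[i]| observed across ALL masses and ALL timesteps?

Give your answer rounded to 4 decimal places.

Answer: 2.8175

Derivation:
Step 0: x=[4.0000 12.0000 13.0000] v=[-1.0000 0.0000 0.0000]
Step 1: x=[4.0000 11.5625 13.2500] v=[0.0000 -1.7500 1.0000]
Step 2: x=[4.2227 10.7578 13.7070] v=[0.8906 -3.2188 1.8281]
Step 3: x=[4.5899 9.7290 14.2922] v=[1.4687 -4.1153 2.3408]
Step 4: x=[4.9914 8.6642 14.9047] v=[1.6060 -4.2593 2.4500]
Step 5: x=[5.3105 7.7599 15.4397] v=[1.2764 -3.6174 2.1399]
Step 6: x=[5.4508 7.1825 15.8072] v=[0.5611 -2.3098 1.4700]
Max displacement = 2.8175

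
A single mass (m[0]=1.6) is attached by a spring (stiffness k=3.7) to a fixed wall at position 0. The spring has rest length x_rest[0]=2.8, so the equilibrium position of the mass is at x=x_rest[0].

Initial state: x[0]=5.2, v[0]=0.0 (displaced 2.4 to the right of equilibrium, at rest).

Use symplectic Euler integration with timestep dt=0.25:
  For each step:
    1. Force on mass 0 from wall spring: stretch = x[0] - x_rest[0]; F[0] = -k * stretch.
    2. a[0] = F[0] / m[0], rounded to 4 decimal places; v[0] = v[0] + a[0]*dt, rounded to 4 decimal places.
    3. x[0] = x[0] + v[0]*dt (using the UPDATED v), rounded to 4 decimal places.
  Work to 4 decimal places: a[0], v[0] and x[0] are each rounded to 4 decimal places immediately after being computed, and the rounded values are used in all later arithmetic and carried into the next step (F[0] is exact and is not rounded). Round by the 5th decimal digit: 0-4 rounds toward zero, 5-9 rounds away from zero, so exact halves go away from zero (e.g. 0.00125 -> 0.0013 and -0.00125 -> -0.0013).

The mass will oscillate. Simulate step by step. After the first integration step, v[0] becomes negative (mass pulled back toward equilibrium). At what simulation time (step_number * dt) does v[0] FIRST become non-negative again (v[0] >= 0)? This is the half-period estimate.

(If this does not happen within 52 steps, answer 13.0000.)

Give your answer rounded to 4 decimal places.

Step 0: x=[5.2000] v=[0.0000]
Step 1: x=[4.8531] v=[-1.3875]
Step 2: x=[4.2095] v=[-2.5745]
Step 3: x=[3.3622] v=[-3.3894]
Step 4: x=[2.4336] v=[-3.7144]
Step 5: x=[1.5580] v=[-3.5026]
Step 6: x=[0.8619] v=[-2.7846]
Step 7: x=[0.4459] v=[-1.6641]
Step 8: x=[0.3701] v=[-0.3031]
Step 9: x=[0.6455] v=[1.1017]
First v>=0 after going negative at step 9, time=2.2500

Answer: 2.2500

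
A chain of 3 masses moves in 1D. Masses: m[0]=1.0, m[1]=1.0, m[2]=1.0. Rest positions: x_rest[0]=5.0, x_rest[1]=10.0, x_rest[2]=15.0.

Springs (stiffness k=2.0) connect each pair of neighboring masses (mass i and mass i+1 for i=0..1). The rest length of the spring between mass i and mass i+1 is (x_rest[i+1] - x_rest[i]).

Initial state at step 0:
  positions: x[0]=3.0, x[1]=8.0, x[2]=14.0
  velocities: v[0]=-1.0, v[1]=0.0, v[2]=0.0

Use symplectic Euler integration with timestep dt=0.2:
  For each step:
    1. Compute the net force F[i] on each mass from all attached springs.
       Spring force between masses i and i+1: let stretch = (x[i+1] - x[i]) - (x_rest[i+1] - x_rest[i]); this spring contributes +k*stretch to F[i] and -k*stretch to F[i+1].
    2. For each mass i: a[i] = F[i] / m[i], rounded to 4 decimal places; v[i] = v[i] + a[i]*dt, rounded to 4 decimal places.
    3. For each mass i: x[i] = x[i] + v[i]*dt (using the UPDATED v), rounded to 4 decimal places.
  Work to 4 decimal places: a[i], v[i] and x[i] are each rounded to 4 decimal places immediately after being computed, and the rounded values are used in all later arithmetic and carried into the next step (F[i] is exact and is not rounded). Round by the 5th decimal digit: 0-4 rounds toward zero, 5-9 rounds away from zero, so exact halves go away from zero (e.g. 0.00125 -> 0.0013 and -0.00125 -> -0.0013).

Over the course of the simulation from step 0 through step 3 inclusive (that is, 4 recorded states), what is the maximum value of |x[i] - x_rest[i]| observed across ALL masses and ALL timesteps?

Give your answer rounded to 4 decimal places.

Answer: 2.5086

Derivation:
Step 0: x=[3.0000 8.0000 14.0000] v=[-1.0000 0.0000 0.0000]
Step 1: x=[2.8000 8.0800 13.9200] v=[-1.0000 0.4000 -0.4000]
Step 2: x=[2.6224 8.2048 13.7728] v=[-0.8880 0.6240 -0.7360]
Step 3: x=[2.4914 8.3284 13.5802] v=[-0.6550 0.6182 -0.9632]
Max displacement = 2.5086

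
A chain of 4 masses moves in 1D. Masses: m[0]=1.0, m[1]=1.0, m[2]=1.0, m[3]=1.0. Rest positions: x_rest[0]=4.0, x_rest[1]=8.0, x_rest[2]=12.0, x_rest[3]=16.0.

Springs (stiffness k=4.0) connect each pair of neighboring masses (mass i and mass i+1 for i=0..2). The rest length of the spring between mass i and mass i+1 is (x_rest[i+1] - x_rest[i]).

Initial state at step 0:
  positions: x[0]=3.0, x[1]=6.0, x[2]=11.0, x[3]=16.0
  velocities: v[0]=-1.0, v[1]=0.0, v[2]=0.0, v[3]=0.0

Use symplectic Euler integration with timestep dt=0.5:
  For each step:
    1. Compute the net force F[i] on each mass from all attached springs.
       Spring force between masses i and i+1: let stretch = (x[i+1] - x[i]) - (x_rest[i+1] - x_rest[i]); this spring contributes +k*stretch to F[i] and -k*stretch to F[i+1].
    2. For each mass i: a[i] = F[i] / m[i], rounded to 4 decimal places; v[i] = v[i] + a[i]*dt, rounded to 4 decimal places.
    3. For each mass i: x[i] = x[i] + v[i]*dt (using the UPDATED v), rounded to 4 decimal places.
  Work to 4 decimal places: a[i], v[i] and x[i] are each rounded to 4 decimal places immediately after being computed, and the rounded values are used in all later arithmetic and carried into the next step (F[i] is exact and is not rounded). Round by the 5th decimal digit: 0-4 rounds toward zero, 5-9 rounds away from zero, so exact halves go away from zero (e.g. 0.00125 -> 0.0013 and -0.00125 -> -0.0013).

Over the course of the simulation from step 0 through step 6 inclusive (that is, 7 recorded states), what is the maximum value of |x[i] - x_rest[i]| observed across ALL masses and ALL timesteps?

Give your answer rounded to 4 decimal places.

Answer: 3.0000

Derivation:
Step 0: x=[3.0000 6.0000 11.0000 16.0000] v=[-1.0000 0.0000 0.0000 0.0000]
Step 1: x=[1.5000 8.0000 11.0000 15.0000] v=[-3.0000 4.0000 0.0000 -2.0000]
Step 2: x=[2.5000 6.5000 12.0000 14.0000] v=[2.0000 -3.0000 2.0000 -2.0000]
Step 3: x=[3.5000 6.5000 9.5000 15.0000] v=[2.0000 0.0000 -5.0000 2.0000]
Step 4: x=[3.5000 6.5000 9.5000 14.5000] v=[0.0000 0.0000 0.0000 -1.0000]
Step 5: x=[2.5000 6.5000 11.5000 13.0000] v=[-2.0000 0.0000 4.0000 -3.0000]
Step 6: x=[1.5000 7.5000 10.0000 14.0000] v=[-2.0000 2.0000 -3.0000 2.0000]
Max displacement = 3.0000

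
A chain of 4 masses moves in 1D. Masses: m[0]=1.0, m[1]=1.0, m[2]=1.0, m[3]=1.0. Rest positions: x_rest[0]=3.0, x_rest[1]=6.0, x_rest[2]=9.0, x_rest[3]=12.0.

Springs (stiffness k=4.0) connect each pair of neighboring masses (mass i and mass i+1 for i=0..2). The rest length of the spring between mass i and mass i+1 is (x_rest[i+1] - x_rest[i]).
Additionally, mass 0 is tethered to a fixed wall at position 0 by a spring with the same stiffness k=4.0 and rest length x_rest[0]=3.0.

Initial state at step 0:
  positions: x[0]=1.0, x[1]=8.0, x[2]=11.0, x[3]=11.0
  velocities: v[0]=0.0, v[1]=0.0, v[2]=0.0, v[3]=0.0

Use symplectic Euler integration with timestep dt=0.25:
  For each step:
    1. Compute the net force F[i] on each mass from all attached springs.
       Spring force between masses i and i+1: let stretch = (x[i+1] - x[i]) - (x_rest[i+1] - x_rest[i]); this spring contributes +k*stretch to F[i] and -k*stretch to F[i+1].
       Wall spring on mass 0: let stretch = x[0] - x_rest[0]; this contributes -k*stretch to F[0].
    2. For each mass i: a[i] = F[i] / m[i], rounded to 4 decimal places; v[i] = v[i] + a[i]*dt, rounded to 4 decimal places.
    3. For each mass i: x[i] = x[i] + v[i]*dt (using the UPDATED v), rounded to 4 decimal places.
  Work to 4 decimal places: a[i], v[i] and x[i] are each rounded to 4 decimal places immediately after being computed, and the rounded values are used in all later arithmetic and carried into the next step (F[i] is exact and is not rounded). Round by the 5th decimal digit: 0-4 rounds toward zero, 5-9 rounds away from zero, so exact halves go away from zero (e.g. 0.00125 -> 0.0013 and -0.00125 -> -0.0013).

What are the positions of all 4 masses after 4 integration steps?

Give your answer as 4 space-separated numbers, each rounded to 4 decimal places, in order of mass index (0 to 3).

Step 0: x=[1.0000 8.0000 11.0000 11.0000] v=[0.0000 0.0000 0.0000 0.0000]
Step 1: x=[2.5000 7.0000 10.2500 11.7500] v=[6.0000 -4.0000 -3.0000 3.0000]
Step 2: x=[4.5000 5.6875 9.0625 12.8750] v=[8.0000 -5.2500 -4.7500 4.5000]
Step 3: x=[5.6719 4.9219 7.9844 13.7969] v=[4.6875 -3.0625 -4.3125 3.6875]
Step 4: x=[5.2383 5.1094 7.5938 14.0157] v=[-1.7344 0.7500 -1.5625 0.8750]

Answer: 5.2383 5.1094 7.5938 14.0157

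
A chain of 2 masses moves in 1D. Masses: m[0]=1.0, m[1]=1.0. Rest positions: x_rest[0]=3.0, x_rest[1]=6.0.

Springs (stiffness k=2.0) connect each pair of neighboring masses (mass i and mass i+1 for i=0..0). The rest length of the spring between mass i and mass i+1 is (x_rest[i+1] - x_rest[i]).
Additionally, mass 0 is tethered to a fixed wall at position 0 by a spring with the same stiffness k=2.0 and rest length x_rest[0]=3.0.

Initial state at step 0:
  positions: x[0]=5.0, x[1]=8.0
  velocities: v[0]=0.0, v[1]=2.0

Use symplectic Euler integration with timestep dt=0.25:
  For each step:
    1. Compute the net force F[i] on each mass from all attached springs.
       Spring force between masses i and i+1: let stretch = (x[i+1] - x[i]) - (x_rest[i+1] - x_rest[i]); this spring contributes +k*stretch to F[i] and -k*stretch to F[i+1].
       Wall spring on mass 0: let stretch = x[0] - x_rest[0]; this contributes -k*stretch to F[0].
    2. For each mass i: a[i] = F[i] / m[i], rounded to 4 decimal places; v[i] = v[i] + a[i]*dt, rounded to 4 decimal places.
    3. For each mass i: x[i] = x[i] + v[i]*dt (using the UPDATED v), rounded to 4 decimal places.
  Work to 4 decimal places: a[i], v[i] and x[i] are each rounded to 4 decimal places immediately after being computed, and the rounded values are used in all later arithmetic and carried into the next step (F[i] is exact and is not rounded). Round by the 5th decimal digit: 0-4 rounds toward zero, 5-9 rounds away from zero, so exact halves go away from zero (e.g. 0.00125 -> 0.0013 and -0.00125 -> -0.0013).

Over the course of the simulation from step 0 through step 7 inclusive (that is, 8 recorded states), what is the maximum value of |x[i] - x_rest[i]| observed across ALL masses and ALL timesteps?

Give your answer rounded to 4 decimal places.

Answer: 3.1212

Derivation:
Step 0: x=[5.0000 8.0000] v=[0.0000 2.0000]
Step 1: x=[4.7500 8.5000] v=[-1.0000 2.0000]
Step 2: x=[4.3750 8.9063] v=[-1.5000 1.6250]
Step 3: x=[4.0195 9.1212] v=[-1.4219 0.8594]
Step 4: x=[3.7993 9.0733] v=[-0.8808 -0.1915]
Step 5: x=[3.7634 8.7412] v=[-0.1435 -1.3285]
Step 6: x=[3.8793 8.1619] v=[0.4637 -2.3174]
Step 7: x=[4.0457 7.4222] v=[0.6654 -2.9587]
Max displacement = 3.1212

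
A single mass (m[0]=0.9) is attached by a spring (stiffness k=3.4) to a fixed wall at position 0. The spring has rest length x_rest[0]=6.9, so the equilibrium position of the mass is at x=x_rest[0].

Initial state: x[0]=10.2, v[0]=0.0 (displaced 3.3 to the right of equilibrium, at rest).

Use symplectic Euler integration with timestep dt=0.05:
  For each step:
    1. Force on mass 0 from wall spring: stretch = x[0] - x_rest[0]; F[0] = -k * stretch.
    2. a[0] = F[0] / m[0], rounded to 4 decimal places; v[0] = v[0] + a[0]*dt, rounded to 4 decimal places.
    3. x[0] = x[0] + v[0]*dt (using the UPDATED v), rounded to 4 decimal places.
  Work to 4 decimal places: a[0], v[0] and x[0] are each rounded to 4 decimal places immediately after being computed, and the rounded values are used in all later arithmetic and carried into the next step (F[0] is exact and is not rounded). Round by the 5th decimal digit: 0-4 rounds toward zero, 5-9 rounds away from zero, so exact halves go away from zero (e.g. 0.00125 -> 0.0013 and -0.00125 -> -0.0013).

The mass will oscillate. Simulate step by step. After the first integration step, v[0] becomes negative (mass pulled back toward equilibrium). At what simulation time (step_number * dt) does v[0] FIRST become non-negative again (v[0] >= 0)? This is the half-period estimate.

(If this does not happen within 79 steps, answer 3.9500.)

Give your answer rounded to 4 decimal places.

Step 0: x=[10.2000] v=[0.0000]
Step 1: x=[10.1688] v=[-0.6233]
Step 2: x=[10.1068] v=[-1.2407]
Step 3: x=[10.0145] v=[-1.8464]
Step 4: x=[9.8928] v=[-2.4347]
Step 5: x=[9.7428] v=[-3.0000]
Step 6: x=[9.5660] v=[-3.5370]
Step 7: x=[9.3640] v=[-4.0406]
Step 8: x=[9.1387] v=[-4.5060]
Step 9: x=[8.8923] v=[-4.9289]
Step 10: x=[8.6270] v=[-5.3052]
Step 11: x=[8.3454] v=[-5.6314]
Step 12: x=[8.0502] v=[-5.9044]
Step 13: x=[7.7441] v=[-6.1217]
Step 14: x=[7.4300] v=[-6.2811]
Step 15: x=[7.1109] v=[-6.3812]
Step 16: x=[6.7899] v=[-6.4210]
Step 17: x=[6.4699] v=[-6.4002]
Step 18: x=[6.1540] v=[-6.3190]
Step 19: x=[5.8451] v=[-6.1781]
Step 20: x=[5.5462] v=[-5.9788]
Step 21: x=[5.2600] v=[-5.7231]
Step 22: x=[4.9893] v=[-5.4133]
Step 23: x=[4.7367] v=[-5.0524]
Step 24: x=[4.5045] v=[-4.6438]
Step 25: x=[4.2949] v=[-4.1913]
Step 26: x=[4.1099] v=[-3.6992]
Step 27: x=[3.9513] v=[-3.1722]
Step 28: x=[3.8205] v=[-2.6152]
Step 29: x=[3.7188] v=[-2.0335]
Step 30: x=[3.6472] v=[-1.4326]
Step 31: x=[3.6063] v=[-0.8182]
Step 32: x=[3.5965] v=[-0.1961]
Step 33: x=[3.6179] v=[0.4279]
First v>=0 after going negative at step 33, time=1.6500

Answer: 1.6500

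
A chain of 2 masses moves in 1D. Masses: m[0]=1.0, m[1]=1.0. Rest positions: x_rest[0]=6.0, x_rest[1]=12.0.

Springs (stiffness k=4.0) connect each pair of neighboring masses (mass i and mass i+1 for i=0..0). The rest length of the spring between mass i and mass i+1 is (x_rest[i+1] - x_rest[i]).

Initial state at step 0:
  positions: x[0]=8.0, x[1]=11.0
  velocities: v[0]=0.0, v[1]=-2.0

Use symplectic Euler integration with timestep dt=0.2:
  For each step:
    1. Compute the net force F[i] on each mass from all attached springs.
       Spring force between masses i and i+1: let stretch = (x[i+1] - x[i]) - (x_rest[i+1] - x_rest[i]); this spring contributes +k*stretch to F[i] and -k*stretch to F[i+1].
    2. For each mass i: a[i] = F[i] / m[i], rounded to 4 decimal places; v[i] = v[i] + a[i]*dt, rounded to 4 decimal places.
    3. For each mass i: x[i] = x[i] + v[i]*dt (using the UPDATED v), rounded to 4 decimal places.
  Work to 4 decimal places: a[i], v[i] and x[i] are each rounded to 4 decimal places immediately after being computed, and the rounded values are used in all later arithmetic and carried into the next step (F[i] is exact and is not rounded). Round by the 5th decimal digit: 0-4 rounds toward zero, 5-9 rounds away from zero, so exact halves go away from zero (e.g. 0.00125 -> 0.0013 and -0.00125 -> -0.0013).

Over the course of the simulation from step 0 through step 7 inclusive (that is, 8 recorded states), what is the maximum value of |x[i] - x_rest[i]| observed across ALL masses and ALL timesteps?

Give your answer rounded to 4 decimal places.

Answer: 2.1115

Derivation:
Step 0: x=[8.0000 11.0000] v=[0.0000 -2.0000]
Step 1: x=[7.5200 11.0800] v=[-2.4000 0.4000]
Step 2: x=[6.6496 11.5504] v=[-4.3520 2.3520]
Step 3: x=[5.6033 12.1967] v=[-5.2314 3.2314]
Step 4: x=[4.6520 12.7480] v=[-4.7567 2.7567]
Step 5: x=[4.0360 12.9640] v=[-3.0799 1.0799]
Step 6: x=[3.8885 12.7115] v=[-0.7375 -1.2625]
Step 7: x=[4.1927 12.0073] v=[1.5209 -3.5209]
Max displacement = 2.1115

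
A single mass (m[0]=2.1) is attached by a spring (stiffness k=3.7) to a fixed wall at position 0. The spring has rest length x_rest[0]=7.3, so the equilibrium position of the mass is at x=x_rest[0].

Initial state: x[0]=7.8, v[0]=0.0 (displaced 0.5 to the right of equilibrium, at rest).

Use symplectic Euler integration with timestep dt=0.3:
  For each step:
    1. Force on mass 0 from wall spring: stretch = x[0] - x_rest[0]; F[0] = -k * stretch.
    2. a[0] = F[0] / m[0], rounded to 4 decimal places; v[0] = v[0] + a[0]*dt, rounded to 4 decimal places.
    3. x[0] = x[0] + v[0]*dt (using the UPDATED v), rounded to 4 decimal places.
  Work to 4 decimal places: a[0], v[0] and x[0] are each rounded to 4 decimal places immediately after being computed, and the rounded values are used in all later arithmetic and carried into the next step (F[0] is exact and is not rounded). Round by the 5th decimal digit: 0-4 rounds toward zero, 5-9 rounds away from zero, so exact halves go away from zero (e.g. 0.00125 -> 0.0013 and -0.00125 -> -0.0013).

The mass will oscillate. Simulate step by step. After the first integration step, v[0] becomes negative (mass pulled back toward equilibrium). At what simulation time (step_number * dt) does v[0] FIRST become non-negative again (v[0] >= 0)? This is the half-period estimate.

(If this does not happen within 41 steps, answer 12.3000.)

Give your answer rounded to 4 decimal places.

Answer: 2.4000

Derivation:
Step 0: x=[7.8000] v=[0.0000]
Step 1: x=[7.7207] v=[-0.2643]
Step 2: x=[7.5747] v=[-0.4867]
Step 3: x=[7.3851] v=[-0.6319]
Step 4: x=[7.1820] v=[-0.6769]
Step 5: x=[6.9977] v=[-0.6145]
Step 6: x=[6.8613] v=[-0.4547]
Step 7: x=[6.7945] v=[-0.2228]
Step 8: x=[6.8078] v=[0.0444]
First v>=0 after going negative at step 8, time=2.4000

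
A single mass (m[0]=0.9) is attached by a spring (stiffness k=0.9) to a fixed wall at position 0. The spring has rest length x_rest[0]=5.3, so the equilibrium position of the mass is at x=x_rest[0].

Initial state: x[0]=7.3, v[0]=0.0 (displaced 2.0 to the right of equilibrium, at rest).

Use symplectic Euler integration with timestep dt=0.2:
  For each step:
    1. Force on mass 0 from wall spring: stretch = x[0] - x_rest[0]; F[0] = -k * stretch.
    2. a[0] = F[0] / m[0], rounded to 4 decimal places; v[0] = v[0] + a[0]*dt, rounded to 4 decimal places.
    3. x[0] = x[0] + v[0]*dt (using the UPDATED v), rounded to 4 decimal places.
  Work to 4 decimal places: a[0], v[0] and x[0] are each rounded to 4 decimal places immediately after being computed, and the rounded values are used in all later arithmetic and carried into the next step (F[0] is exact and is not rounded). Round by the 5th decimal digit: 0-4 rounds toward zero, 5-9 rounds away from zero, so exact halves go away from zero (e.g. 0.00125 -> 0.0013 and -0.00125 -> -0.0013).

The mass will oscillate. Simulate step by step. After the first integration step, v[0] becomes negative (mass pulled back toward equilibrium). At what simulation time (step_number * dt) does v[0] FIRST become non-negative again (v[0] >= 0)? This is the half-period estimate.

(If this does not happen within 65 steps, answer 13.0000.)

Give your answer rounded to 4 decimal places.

Step 0: x=[7.3000] v=[0.0000]
Step 1: x=[7.2200] v=[-0.4000]
Step 2: x=[7.0632] v=[-0.7840]
Step 3: x=[6.8359] v=[-1.1366]
Step 4: x=[6.5471] v=[-1.4438]
Step 5: x=[6.2085] v=[-1.6932]
Step 6: x=[5.8335] v=[-1.8749]
Step 7: x=[5.4372] v=[-1.9816]
Step 8: x=[5.0354] v=[-2.0090]
Step 9: x=[4.6442] v=[-1.9561]
Step 10: x=[4.2792] v=[-1.8249]
Step 11: x=[3.9551] v=[-1.6207]
Step 12: x=[3.6848] v=[-1.3517]
Step 13: x=[3.4791] v=[-1.0287]
Step 14: x=[3.3462] v=[-0.6645]
Step 15: x=[3.2915] v=[-0.2737]
Step 16: x=[3.3171] v=[0.1280]
First v>=0 after going negative at step 16, time=3.2000

Answer: 3.2000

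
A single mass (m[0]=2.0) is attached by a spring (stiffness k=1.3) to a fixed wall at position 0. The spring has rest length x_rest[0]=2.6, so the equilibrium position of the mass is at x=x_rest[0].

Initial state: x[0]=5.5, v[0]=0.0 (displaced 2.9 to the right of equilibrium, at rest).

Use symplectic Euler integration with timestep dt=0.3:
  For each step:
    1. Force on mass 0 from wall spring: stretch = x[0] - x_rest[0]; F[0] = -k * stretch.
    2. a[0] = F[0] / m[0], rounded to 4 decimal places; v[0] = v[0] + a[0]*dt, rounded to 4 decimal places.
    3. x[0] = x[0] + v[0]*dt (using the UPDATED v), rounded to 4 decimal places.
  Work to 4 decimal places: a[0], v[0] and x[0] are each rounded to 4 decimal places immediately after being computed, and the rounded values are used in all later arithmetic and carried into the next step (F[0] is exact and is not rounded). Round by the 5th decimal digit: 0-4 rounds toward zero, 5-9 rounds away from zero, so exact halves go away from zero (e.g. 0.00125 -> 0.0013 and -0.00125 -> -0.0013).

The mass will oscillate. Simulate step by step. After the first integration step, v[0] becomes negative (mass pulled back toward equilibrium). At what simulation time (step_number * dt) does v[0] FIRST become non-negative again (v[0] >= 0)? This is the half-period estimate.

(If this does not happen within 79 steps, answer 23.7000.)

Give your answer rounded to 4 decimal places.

Step 0: x=[5.5000] v=[0.0000]
Step 1: x=[5.3304] v=[-0.5655]
Step 2: x=[5.0010] v=[-1.0979]
Step 3: x=[4.5312] v=[-1.5661]
Step 4: x=[3.9484] v=[-1.9427]
Step 5: x=[3.2867] v=[-2.2057]
Step 6: x=[2.5848] v=[-2.3396]
Step 7: x=[1.8838] v=[-2.3366]
Step 8: x=[1.2247] v=[-2.1970]
Step 9: x=[0.6461] v=[-1.9288]
Step 10: x=[0.1818] v=[-1.5478]
Step 11: x=[-0.1411] v=[-1.0763]
Step 12: x=[-0.3036] v=[-0.5418]
Step 13: x=[-0.2963] v=[0.0244]
First v>=0 after going negative at step 13, time=3.9000

Answer: 3.9000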